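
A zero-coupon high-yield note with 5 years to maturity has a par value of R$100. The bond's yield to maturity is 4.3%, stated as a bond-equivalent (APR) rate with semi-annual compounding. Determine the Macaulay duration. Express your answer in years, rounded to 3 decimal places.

5.000 years

A zero-coupon bond has a single cash flow at maturity, so its Macaulay duration equals its maturity: 5 years.
(Equivalently: 10 semi-annual periods ÷ 2 = 5 years.)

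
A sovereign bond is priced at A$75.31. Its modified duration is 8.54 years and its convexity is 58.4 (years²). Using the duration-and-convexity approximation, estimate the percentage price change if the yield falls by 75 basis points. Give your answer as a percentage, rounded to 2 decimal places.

+6.57%

Duration effect: -D_mod·Δy = -8.54 × (-0.0075) = +0.064050
Convexity effect: ½·C·(Δy)² = 0.5 × 58.4 × (-0.0075)² = +0.0016425
ΔP/P ≈ +0.064050 + 0.0016425 = +0.0656925
= +6.56925%.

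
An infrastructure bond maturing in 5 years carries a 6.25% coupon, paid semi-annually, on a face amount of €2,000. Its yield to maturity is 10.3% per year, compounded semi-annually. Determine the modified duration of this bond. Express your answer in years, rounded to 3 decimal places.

4.093 years

Periodic yield y = 0.0515. First find Macaulay duration:
  t   CF        PV=CF/(1+0.0515)^t    t·PV
  1        62.50        59.4389        59.4389
  2        62.50        56.5277       113.0554
  3        62.50        53.7591       161.2774
  4        62.50        51.1261       204.5045
  5        62.50        48.6221       243.1105
  6        62.50        46.2407       277.4442
  7        62.50        43.9759       307.8315
  8        62.50        41.8221       334.5768
  9        62.50        39.7737       357.9637
  10    2,062.50     1,248.2489    12,482.4889
  Σ                  1,689.5353    14,541.6918
P = 1,689.5353; Macaulay duration = 14,541.6918 / 1,689.5353 = 8.60692 half-year periods = 4.30346 years.
Modified duration = D_Mac / (1 + y) = 4.30346 / 1.0515 = 4.09269 years.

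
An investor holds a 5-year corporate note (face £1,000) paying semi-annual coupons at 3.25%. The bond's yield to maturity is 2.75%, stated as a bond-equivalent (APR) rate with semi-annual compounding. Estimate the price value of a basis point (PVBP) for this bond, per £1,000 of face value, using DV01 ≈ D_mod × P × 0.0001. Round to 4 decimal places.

Periodic yield y = 0.01375.
  t   CF        PV=CF/(1+0.01375)^t    t·PV
  1        16.25        16.0296        16.0296
  2        16.25        15.8122        31.6244
  3        16.25        15.5977        46.7931
  4        16.25        15.3861        61.5446
  5        16.25        15.1775        75.8873
  6        16.25        14.9716        89.8296
  7        16.25        14.7685       103.3797
  8        16.25        14.5682       116.5457
  9        16.25        14.3706       129.3356
  10    1,016.25       886.5268     8,865.2684
  Σ                  1,023.2089     9,536.2379
P = 1,023.2089; D_Mac = 9.31993 half-year periods = 4.65997 yrs; D_mod = 4.59676 yrs.
DV01 ≈ 4.59676 × 1,023.2089 × 0.0001 = 0.470345.

£0.4703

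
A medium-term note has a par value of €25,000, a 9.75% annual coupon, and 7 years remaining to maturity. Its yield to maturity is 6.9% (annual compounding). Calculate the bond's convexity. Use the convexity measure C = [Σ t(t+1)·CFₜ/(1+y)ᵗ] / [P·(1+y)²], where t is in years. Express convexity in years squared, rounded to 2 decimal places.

With y = 0.069:
  t   CF        PV=CF/(1+0.069)^t    t·PV        t(t+1)·PV
  1     2,437.50     2,280.1684     2,280.1684       4,560.3368
  2     2,437.50     2,132.9919     4,265.9839      12,797.9516
  3     2,437.50     1,995.3152     5,985.9456      23,943.7823
  4     2,437.50     1,866.5250     7,466.0999      37,330.4993
  5     2,437.50     1,746.0477     8,730.2384      52,381.4303
  6     2,437.50     1,633.3468     9,800.0805      68,600.5636
  7    27,437.50    17,198.8972   120,392.2805     963,138.2442
  Σ                 28,853.2921   158,920.7971   1,162,752.8081
P = 28,853.2921.
Convexity = Σ t(t+1)·PV / [P·(1+y)²] = 1,162,752.8081 / (28,853.2921 × 1.142761) = 35.26441.

35.26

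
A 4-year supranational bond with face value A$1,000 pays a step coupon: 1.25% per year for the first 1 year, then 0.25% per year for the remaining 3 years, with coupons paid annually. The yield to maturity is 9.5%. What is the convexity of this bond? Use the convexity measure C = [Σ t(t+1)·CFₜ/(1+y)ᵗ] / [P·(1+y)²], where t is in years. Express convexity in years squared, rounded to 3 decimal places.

16.388

With y = 0.095:
  t   CF        PV=CF/(1+0.095)^t    t·PV        t(t+1)·PV
  1        12.50        11.4155        11.4155          22.8311
  2         2.50         2.0850         4.1701          12.5102
  3         2.50         1.9041         5.7124          22.8496
  4     1,002.50       697.3132     2,789.2529      13,946.2646
  Σ                    712.7179     2,810.5509      14,004.4554
P = 712.7179.
Convexity = Σ t(t+1)·PV / [P·(1+y)²] = 14,004.4554 / (712.7179 × 1.199025) = 16.38779.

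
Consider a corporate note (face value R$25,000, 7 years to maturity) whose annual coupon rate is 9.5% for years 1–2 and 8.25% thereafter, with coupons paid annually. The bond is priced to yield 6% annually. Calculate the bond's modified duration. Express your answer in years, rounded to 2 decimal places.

Periodic yield y = 0.06. First find Macaulay duration:
  t   CF        PV=CF/(1+0.06)^t    t·PV
  1     2,375.00     2,240.5660     2,240.5660
  2     2,375.00     2,113.7415     4,227.4831
  3     2,062.50     1,731.7148     5,195.1443
  4     2,062.50     1,633.6932     6,534.7727
  5     2,062.50     1,541.2200     7,706.0999
  6     2,062.50     1,453.9811     8,723.8867
  7    27,062.50    17,998.1081   125,986.7570
  Σ                 28,713.0248   160,614.7097
P = 28,713.0248; Macaulay duration = 160,614.7097 / 28,713.0248 = 5.59379 years.
Modified duration = D_Mac / (1 + y) = 5.59379 / 1.06 = 5.27716 years.

5.28 years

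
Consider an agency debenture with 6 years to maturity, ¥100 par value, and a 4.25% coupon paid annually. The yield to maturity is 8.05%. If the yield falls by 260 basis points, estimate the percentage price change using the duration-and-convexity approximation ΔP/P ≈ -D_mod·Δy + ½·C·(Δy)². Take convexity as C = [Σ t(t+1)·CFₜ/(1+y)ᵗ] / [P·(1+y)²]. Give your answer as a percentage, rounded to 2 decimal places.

+13.92%

With y = 0.0805:
  t   CF        PV=CF/(1+0.0805)^t    t·PV        t(t+1)·PV
  1         4.25         3.9334         3.9334           7.8667
  2         4.25         3.6403         7.2806          21.8419
  3         4.25         3.3691        10.1073          40.4293
  4         4.25         3.1181        12.4724          62.3620
  5         4.25         2.8858        14.4290          86.5738
  6       104.25        65.5130       393.0780       2,751.5457
  Σ                     82.4597       441.3006       2,970.6193
P = 82.4597; D_Mac = 5.35171 yrs; D_mod = 4.95300 yrs; C = 30.85715.
Duration effect: -4.95300 × (-0.026) = +0.128778
Convexity effect: 0.5 × 30.85715 × (-0.026)² = +0.0104297
ΔP/P ≈ +0.128778 + 0.0104297 = +0.139208 = +13.9208%.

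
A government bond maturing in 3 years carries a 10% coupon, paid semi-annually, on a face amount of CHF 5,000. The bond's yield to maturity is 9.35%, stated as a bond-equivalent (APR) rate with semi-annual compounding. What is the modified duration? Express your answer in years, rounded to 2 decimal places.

Periodic yield y = 0.04675. First find Macaulay duration:
  t   CF        PV=CF/(1+0.04675)^t    t·PV
  1       250.00       238.8345       238.8345
  2       250.00       228.1677       456.3353
  3       250.00       217.9772       653.9316
  4       250.00       208.2419       832.9676
  5       250.00       198.9414       994.7070
  6     5,250.00     3,991.1816    23,947.0894
  Σ                  5,083.3442    27,123.8655
P = 5,083.3442; Macaulay duration = 27,123.8655 / 5,083.3442 = 5.33583 half-year periods = 2.66792 years.
Modified duration = D_Mac / (1 + y) = 2.66792 / 1.04675 = 2.54876 years.

2.55 years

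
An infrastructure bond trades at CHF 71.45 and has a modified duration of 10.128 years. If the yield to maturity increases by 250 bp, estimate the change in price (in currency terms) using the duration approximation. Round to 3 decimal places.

-CHF 18.091

Duration approximation: ΔP/P ≈ -D_mod · Δy = -10.128 × (+0.025) = -0.253200.
ΔP ≈ 71.45 × (-0.253200) = -18.09114.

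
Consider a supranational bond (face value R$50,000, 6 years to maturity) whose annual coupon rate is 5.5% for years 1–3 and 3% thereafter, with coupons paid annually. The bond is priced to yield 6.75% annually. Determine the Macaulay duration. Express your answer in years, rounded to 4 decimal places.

5.2615 years

Periodic yield y = 0.0675. Discount each cash flow and weight by its year:
  t   CF        PV=CF/(1+0.0675)^t    t·PV
  1     2,750.00     2,576.1124     2,576.1124
  2     2,750.00     2,413.2201     4,826.4401
  3     2,750.00     2,260.6277     6,781.8831
  4     1,500.00     1,155.1004     4,620.4015
  5     1,500.00     1,082.0612     5,410.3062
  6    51,500.00    34,801.6574   208,809.9442
  Σ                 44,288.7791   233,025.0875
Price P = Σ PV = 44,288.7791.
Macaulay duration = Σ(t·PV) / P = 233,025.0875 / 44,288.7791 = 5.26149 years.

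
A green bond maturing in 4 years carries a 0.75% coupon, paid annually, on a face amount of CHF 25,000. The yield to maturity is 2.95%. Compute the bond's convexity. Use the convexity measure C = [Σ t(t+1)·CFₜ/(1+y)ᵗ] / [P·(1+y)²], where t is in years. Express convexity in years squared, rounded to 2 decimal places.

With y = 0.0295:
  t   CF        PV=CF/(1+0.0295)^t    t·PV        t(t+1)·PV
  1       187.50       182.1272       182.1272         364.2545
  2       187.50       176.9084       353.8169       1,061.4507
  3       187.50       171.8392       515.5176       2,062.0703
  4    25,187.50    22,422.2742    89,689.0969     448,445.4845
  Σ                 22,953.1491    90,740.5586     451,933.2599
P = 22,953.1491.
Convexity = Σ t(t+1)·PV / [P·(1+y)²] = 451,933.2599 / (22,953.1491 × 1.059870) = 18.57716.

18.58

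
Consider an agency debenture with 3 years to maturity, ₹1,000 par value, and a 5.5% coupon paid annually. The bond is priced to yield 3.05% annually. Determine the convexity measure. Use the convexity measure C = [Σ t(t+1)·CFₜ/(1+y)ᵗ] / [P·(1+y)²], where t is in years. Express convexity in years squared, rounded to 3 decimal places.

10.556

With y = 0.0305:
  t   CF        PV=CF/(1+0.0305)^t    t·PV        t(t+1)·PV
  1        55.00        53.3721        53.3721         106.7443
  2        55.00        51.7925       103.5850         310.7549
  3     1,055.00       964.0698     2,892.2094      11,568.8374
  Σ                  1,069.2344     3,049.1665      11,986.3366
P = 1,069.2344.
Convexity = Σ t(t+1)·PV / [P·(1+y)²] = 11,986.3366 / (1,069.2344 × 1.061930) = 10.55644.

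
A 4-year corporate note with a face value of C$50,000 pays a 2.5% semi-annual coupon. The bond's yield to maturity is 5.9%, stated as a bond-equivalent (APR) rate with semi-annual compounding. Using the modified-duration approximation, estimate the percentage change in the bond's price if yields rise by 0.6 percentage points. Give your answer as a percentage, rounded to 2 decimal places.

Periodic yield y = 0.0295. Modified duration first:
  t   CF        PV=CF/(1+0.0295)^t    t·PV
  1       625.00       607.0908       607.0908
  2       625.00       589.6948     1,179.3896
  3       625.00       572.7973     1,718.3919
  4       625.00       556.3840     2,225.5359
  5       625.00       540.4410     2,702.2048
  6       625.00       524.9548     3,149.7288
  7       625.00       509.9124     3,569.3867
  8    50,625.00    40,119.3815   320,955.0516
  Σ                 44,020.6565   336,106.7802
P = 44,020.6565; D_Mac = 7.63521 half-year periods = 3.81760 yrs; D_mod = 3.81760/(1+0.0295) = 3.70821 yrs.
ΔP/P ≈ -D_mod · Δy = -3.70821 × (+0.006) = -0.022249 = -2.2249%.

-2.22%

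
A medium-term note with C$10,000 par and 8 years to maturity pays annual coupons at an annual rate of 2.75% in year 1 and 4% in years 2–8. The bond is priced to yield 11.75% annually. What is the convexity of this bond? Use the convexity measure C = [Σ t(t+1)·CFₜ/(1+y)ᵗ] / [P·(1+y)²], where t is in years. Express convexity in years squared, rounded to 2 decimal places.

45.97

With y = 0.1175:
  t   CF        PV=CF/(1+0.1175)^t    t·PV        t(t+1)·PV
  1       275.00       246.0850       246.0850         492.1700
  2       400.00       320.3059       640.6118       1,921.8354
  3       400.00       286.6272       859.8816       3,439.5264
  4       400.00       256.4897     1,025.9586       5,129.7932
  5       400.00       229.5209     1,147.6047       6,885.6285
  6       400.00       205.3879     1,232.3272       8,626.2907
  7       400.00       183.7923     1,286.5460      10,292.3678
  8    10,400.00     4,276.1515    34,209.2121     307,882.9090
  Σ                  6,004.3604    40,648.2271     344,670.5209
P = 6,004.3604.
Convexity = Σ t(t+1)·PV / [P·(1+y)²] = 344,670.5209 / (6,004.3604 × 1.248806) = 45.96659.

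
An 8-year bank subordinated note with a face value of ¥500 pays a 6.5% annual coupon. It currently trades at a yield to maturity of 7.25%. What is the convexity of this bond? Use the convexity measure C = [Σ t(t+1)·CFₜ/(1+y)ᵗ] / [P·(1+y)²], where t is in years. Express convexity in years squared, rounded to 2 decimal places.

46.65

With y = 0.0725:
  t   CF        PV=CF/(1+0.0725)^t    t·PV        t(t+1)·PV
  1        32.50        30.3030        30.3030          60.6061
  2        32.50        28.2546        56.5091         169.5274
  3        32.50        26.3446        79.0338         316.1351
  4        32.50        24.5637        98.2549         491.2744
  5        32.50        22.9032       114.5162         687.0971
  6        32.50        21.3550       128.1300         896.9100
  7        32.50        19.9114       139.3799       1,115.0396
  8       532.50       304.1874     2,433.4991      21,901.4920
  Σ                    477.8230     3,079.6261      25,638.0817
P = 477.8230.
Convexity = Σ t(t+1)·PV / [P·(1+y)²] = 25,638.0817 / (477.8230 × 1.150256) = 46.64702.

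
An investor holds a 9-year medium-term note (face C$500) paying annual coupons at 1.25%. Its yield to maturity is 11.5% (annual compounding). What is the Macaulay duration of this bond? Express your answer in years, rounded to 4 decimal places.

8.2781 years

Periodic yield y = 0.115. Discount each cash flow and weight by its year:
  t   CF        PV=CF/(1+0.115)^t    t·PV
  1         6.25         5.6054         5.6054
  2         6.25         5.0272        10.0545
  3         6.25         4.5087        13.5262
  4         6.25         4.0437        16.1749
  5         6.25         3.6267        18.1333
  6         6.25         3.2526        19.5156
  7         6.25         2.9171        20.4199
  8         6.25         2.6163        20.9301
  9       506.25       190.0602     1,710.5420
  Σ                    221.6580     1,834.9018
Price P = Σ PV = 221.6580.
Macaulay duration = Σ(t·PV) / P = 1,834.9018 / 221.6580 = 8.27808 years.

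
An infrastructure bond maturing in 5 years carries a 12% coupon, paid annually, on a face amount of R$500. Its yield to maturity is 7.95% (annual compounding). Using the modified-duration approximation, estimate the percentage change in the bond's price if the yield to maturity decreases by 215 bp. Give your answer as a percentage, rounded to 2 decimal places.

Periodic yield y = 0.0795. Modified duration first:
  t   CF        PV=CF/(1+0.0795)^t    t·PV
  1        60.00        55.5813        55.5813
  2        60.00        51.4880       102.9760
  3        60.00        47.6961       143.0884
  4        60.00        44.1836       176.7342
  5       560.00       382.0101     1,910.0503
  Σ                    580.9590     2,388.4302
P = 580.9590; D_Mac = 4.11119 yrs; D_mod = 4.11119/(1+0.0795) = 3.80842 yrs.
ΔP/P ≈ -D_mod · Δy = -3.80842 × (-0.0215) = +0.081881 = +8.1881%.

+8.19%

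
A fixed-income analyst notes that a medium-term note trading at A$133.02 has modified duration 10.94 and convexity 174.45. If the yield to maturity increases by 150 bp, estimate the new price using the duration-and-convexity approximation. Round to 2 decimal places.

Duration effect: -D_mod·Δy = -10.94 × (+0.015) = -0.164100
Convexity effect: ½·C·(Δy)² = 0.5 × 174.45 × (0.015)² = +0.019625625
ΔP/P ≈ -0.164100 + 0.019625625 = -0.144474375
New price ≈ 133.02 × (1 - 0.144474375) = 113.8020186375.

A$113.80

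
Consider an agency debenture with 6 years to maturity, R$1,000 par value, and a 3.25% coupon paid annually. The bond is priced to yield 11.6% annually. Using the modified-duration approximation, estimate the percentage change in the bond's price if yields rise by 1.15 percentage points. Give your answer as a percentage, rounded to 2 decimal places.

-5.58%

Periodic yield y = 0.116. Modified duration first:
  t   CF        PV=CF/(1+0.116)^t    t·PV
  1        32.50        29.1219        29.1219
  2        32.50        26.0949        52.1897
  3        32.50        23.3825        70.1475
  4        32.50        20.9521        83.8082
  5        32.50        18.7742        93.8712
  6     1,032.50       534.4473     3,206.6838
  Σ                    652.7728     3,535.8223
P = 652.7728; D_Mac = 5.41662 yrs; D_mod = 5.41662/(1+0.116) = 4.85360 yrs.
ΔP/P ≈ -D_mod · Δy = -4.85360 × (+0.0115) = -0.055816 = -5.5816%.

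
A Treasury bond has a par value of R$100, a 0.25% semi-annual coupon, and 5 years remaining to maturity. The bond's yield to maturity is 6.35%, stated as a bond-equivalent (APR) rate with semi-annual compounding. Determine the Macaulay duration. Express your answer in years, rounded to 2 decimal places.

Periodic yield y = 0.03175. Discount each cash flow and weight by its period:
  t   CF        PV=CF/(1+0.03175)^t    t·PV
  1        0.125         0.1212         0.1212
  2        0.125         0.1174         0.2349
  3        0.125         0.1138         0.3414
  4        0.125         0.1103         0.4412
  5        0.125         0.1069         0.5346
  6        0.125         0.1036         0.6217
  7        0.125         0.1004         0.7031
  8        0.125         0.0973         0.7788
  9        0.125         0.0943         0.8491
  10     100.125        73.2483       732.4833
  Σ                     74.2137       737.1093
Price P = Σ PV = 74.2137.
Macaulay duration = Σ(t·PV) / P = 737.1093 / 74.2137 = 9.93225 half-year periods.
In years: 9.93225 / 2 = 4.96613 years.

4.97 years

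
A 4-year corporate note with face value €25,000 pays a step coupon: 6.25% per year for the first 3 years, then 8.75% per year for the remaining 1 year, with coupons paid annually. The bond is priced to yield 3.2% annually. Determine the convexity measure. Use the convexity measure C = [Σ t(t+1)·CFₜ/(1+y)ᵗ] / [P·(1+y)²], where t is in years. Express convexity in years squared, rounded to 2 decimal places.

16.82

With y = 0.032:
  t   CF        PV=CF/(1+0.032)^t    t·PV        t(t+1)·PV
  1     1,562.50     1,514.0504     1,514.0504       3,028.1008
  2     1,562.50     1,467.1031     2,934.2062       8,802.6185
  3     1,562.50     1,421.6115     4,264.8346      17,059.3382
  4    27,187.50    23,969.0314    95,876.1258     479,380.6289
  Σ                 28,371.7964   104,589.2169     508,270.6864
P = 28,371.7964.
Convexity = Σ t(t+1)·PV / [P·(1+y)²] = 508,270.6864 / (28,371.7964 × 1.065024) = 16.82088.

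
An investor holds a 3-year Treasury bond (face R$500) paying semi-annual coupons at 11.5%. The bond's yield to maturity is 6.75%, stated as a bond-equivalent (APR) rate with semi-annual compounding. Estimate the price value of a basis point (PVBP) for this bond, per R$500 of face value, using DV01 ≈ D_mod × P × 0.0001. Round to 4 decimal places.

R$0.1442

Periodic yield y = 0.03375.
  t   CF        PV=CF/(1+0.03375)^t    t·PV
  1        28.75        27.8114        27.8114
  2        28.75        26.9034        53.8068
  3        28.75        26.0250        78.0751
  4        28.75        25.1754       100.7015
  5        28.75        24.3534       121.7672
  6       528.75       433.2686     2,599.6118
  Σ                    563.5372     2,981.7736
P = 563.5372; D_Mac = 5.29117 half-year periods = 2.64559 yrs; D_mod = 2.55921 yrs.
DV01 ≈ 2.55921 × 563.5372 × 0.0001 = 0.144221.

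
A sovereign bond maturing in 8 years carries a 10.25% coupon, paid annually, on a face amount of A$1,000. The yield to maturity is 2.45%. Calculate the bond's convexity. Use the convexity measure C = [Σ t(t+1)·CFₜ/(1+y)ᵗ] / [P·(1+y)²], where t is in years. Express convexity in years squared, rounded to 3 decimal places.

49.143

With y = 0.0245:
  t   CF        PV=CF/(1+0.0245)^t    t·PV        t(t+1)·PV
  1       102.50       100.0488       100.0488         200.0976
  2       102.50        97.6562       195.3125         585.9374
  3       102.50        95.3209       285.9626       1,143.8504
  4       102.50        93.0414       372.1654       1,860.8270
  5       102.50        90.8164       454.0818       2,724.4906
  6       102.50        88.6446       531.8674       3,723.0715
  7       102.50        86.5247       605.6729       4,845.3835
  8     1,102.50       908.4121     7,267.2966      65,405.6691
  Σ                  1,560.4649     9,812.4079      80,489.3270
P = 1,560.4649.
Convexity = Σ t(t+1)·PV / [P·(1+y)²] = 80,489.3270 / (1,560.4649 × 1.049600) = 49.14285.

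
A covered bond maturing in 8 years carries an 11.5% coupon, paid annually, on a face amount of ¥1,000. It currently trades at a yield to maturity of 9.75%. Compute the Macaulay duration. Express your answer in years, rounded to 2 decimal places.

5.75 years

Periodic yield y = 0.0975. Discount each cash flow and weight by its year:
  t   CF        PV=CF/(1+0.0975)^t    t·PV
  1       115.00       104.7836       104.7836
  2       115.00        95.4748       190.9496
  3       115.00        86.9930       260.9790
  4       115.00        79.2647       317.0587
  5       115.00        72.2229       361.1147
  6       115.00        65.8068       394.8407
  7       115.00        59.9606       419.7244
  8     1,115.00       529.7106     4,237.6845
  Σ                  1,094.2170     6,287.1352
Price P = Σ PV = 1,094.2170.
Macaulay duration = Σ(t·PV) / P = 6,287.1352 / 1,094.2170 = 5.74578 years.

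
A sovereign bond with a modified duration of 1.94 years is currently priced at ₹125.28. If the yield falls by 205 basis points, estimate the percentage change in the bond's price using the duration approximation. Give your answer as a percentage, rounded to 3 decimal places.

Duration approximation: ΔP/P ≈ -D_mod · Δy = -1.94 × (-0.0205) = +0.039770.
As a percentage: +3.9770%.

+3.977%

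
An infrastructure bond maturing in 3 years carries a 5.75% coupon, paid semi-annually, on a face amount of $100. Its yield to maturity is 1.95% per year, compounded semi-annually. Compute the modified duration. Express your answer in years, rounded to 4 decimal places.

Periodic yield y = 0.00975. First find Macaulay duration:
  t   CF        PV=CF/(1+0.00975)^t    t·PV
  1        2.875         2.8472         2.8472
  2        2.875         2.8197         5.6395
  3        2.875         2.7925         8.3776
  4        2.875         2.7656        11.0622
  5        2.875         2.7389        13.6943
  6      102.875        97.0570       582.3418
  Σ                    111.0209       623.9625
P = 111.0209; Macaulay duration = 623.9625 / 111.0209 = 5.62023 half-year periods = 2.81011 years.
Modified duration = D_Mac / (1 + y) = 2.81011 / 1.00975 = 2.78298 years.

2.7830 years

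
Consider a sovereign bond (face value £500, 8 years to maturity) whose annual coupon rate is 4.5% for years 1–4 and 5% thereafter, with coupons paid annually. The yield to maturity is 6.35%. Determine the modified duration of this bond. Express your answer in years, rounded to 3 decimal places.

6.400 years

Periodic yield y = 0.0635. First find Macaulay duration:
  t   CF        PV=CF/(1+0.0635)^t    t·PV
  1        22.50        21.1566        21.1566
  2        22.50        19.8933        39.7867
  3        22.50        18.7055        56.1166
  4        22.50        17.5887        70.3546
  5        25.00        18.3761        91.8803
  6        25.00        17.2789       103.6731
  7        25.00        16.2472       113.7301
  8       525.00       320.8185     2,566.5477
  Σ                    450.0646     3,063.2457
P = 450.0646; Macaulay duration = 3,063.2457 / 450.0646 = 6.80624 years.
Modified duration = D_Mac / (1 + y) = 6.80624 / 1.0635 = 6.39985 years.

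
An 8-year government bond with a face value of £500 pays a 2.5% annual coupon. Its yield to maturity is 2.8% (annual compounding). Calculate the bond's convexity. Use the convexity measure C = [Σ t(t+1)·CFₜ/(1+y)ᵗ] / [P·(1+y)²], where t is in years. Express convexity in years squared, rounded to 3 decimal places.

60.698

With y = 0.028:
  t   CF        PV=CF/(1+0.028)^t    t·PV        t(t+1)·PV
  1        12.50        12.1595        12.1595          24.3191
  2        12.50        11.8283        23.6567          70.9700
  3        12.50        11.5062        34.5185         138.0740
  4        12.50        11.1928        44.7711         223.8554
  5        12.50        10.8879        54.4395         326.6372
  6        12.50        10.5914        63.5481         444.8367
  7        12.50        10.3029        72.1201         576.9607
  8       512.50       410.9121     3,287.2970      29,585.6727
  Σ                    489.3811     3,592.5105      31,391.3259
P = 489.3811.
Convexity = Σ t(t+1)·PV / [P·(1+y)²] = 31,391.3259 / (489.3811 × 1.056784) = 60.69826.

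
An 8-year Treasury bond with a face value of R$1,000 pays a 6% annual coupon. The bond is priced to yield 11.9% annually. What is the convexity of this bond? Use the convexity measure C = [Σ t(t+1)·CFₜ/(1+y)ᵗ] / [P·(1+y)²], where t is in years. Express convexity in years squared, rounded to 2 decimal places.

41.36

With y = 0.119:
  t   CF        PV=CF/(1+0.119)^t    t·PV        t(t+1)·PV
  1        60.00        53.6193        53.6193         107.2386
  2        60.00        47.9172        95.8343         287.5030
  3        60.00        42.8214       128.4642         513.8570
  4        60.00        38.2676       153.0703         765.3514
  5        60.00        34.1980       170.9900       1,025.9403
  6        60.00        30.5612       183.3673       1,283.5714
  7        60.00        27.3112       191.1783       1,529.4267
  8     1,060.00       431.1865     3,449.4921      31,045.4293
  Σ                    705.8824     4,426.0160      36,558.3176
P = 705.8824.
Convexity = Σ t(t+1)·PV / [P·(1+y)²] = 36,558.3176 / (705.8824 × 1.252161) = 41.36125.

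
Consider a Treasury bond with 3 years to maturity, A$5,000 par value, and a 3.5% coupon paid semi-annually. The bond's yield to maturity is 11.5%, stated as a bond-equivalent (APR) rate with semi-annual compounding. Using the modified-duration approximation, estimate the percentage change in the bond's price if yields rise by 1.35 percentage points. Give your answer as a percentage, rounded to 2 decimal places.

Periodic yield y = 0.0575. Modified duration first:
  t   CF        PV=CF/(1+0.0575)^t    t·PV
  1        87.50        82.7423        82.7423
  2        87.50        78.2433       156.4867
  3        87.50        73.9890       221.9669
  4        87.50        69.9659       279.8637
  5        87.50        66.1616       330.8081
  6     5,087.50     3,637.6605    21,825.9631
  Σ                  4,008.7627    22,897.8307
P = 4,008.7627; D_Mac = 5.71194 half-year periods = 2.85597 yrs; D_mod = 2.85597/(1+0.0575) = 2.70068 yrs.
ΔP/P ≈ -D_mod · Δy = -2.70068 × (+0.0135) = -0.036459 = -3.6459%.

-3.65%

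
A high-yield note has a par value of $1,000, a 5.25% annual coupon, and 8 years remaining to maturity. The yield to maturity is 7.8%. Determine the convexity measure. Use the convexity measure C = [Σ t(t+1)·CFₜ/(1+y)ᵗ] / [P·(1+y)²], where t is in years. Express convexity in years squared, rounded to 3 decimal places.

With y = 0.078:
  t   CF        PV=CF/(1+0.078)^t    t·PV        t(t+1)·PV
  1        52.50        48.7013        48.7013          97.4026
  2        52.50        45.1775        90.3549         271.0647
  3        52.50        41.9086       125.7258         502.9030
  4        52.50        38.8762       155.5050         777.5248
  5        52.50        36.0633       180.3165       1,081.8991
  6        52.50        33.4539       200.7234       1,405.0637
  7        52.50        31.0333       217.2331       1,737.8649
  8     1,052.50       577.1278     4,617.0226      41,553.2038
  Σ                    852.3419     5,635.5826      47,426.9267
P = 852.3419.
Convexity = Σ t(t+1)·PV / [P·(1+y)²] = 47,426.9267 / (852.3419 × 1.162084) = 47.88215.

47.882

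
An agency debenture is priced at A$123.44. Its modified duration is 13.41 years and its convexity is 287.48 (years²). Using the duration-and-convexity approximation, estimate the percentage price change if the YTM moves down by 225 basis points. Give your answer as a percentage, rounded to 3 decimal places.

+37.449%

Duration effect: -D_mod·Δy = -13.41 × (-0.0225) = +0.301725
Convexity effect: ½·C·(Δy)² = 0.5 × 287.48 × (-0.0225)² = +0.072768375
ΔP/P ≈ +0.301725 + 0.072768375 = +0.374493375
= +37.4493375%.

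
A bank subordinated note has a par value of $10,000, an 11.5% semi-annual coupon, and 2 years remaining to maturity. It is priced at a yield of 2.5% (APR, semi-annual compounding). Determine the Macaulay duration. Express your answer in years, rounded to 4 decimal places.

1.8561 years

Periodic yield y = 0.0125. Discount each cash flow and weight by its period:
  t   CF        PV=CF/(1+0.0125)^t    t·PV
  1       575.00       567.9012       567.9012
  2       575.00       560.8901     1,121.7802
  3       575.00       553.9655     1,661.8966
  4    10,575.00    10,062.3692    40,249.4768
  Σ                 11,745.1261    43,601.0549
Price P = Σ PV = 11,745.1261.
Macaulay duration = Σ(t·PV) / P = 43,601.0549 / 11,745.1261 = 3.71227 half-year periods.
In years: 3.71227 / 2 = 1.85613 years.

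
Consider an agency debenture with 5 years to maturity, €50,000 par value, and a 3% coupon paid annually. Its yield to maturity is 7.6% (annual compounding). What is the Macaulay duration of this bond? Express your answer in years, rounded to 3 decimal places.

4.681 years

Periodic yield y = 0.076. Discount each cash flow and weight by its year:
  t   CF        PV=CF/(1+0.076)^t    t·PV
  1     1,500.00     1,394.0520     1,394.0520
  2     1,500.00     1,295.5874     2,591.1748
  3     1,500.00     1,204.0775     3,612.2325
  4     1,500.00     1,119.0311     4,476.1246
  5    51,500.00    35,706.3841   178,531.9205
  Σ                 40,719.1322   190,605.5044
Price P = Σ PV = 40,719.1322.
Macaulay duration = Σ(t·PV) / P = 190,605.5044 / 40,719.1322 = 4.68098 years.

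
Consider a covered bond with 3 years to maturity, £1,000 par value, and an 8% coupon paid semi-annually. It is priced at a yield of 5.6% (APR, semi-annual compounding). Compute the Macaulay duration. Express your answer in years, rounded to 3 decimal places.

Periodic yield y = 0.028. Discount each cash flow and weight by its period:
  t   CF        PV=CF/(1+0.028)^t    t·PV
  1        40.00        38.9105        38.9105
  2        40.00        37.8507        75.7014
  3        40.00        36.8197       110.4592
  4        40.00        35.8169       143.2674
  5        40.00        34.8413       174.2065
  6     1,040.00       881.2003     5,287.2020
  Σ                  1,065.4394     5,829.7470
Price P = Σ PV = 1,065.4394.
Macaulay duration = Σ(t·PV) / P = 5,829.7470 / 1,065.4394 = 5.47168 half-year periods.
In years: 5.47168 / 2 = 2.73584 years.

2.736 years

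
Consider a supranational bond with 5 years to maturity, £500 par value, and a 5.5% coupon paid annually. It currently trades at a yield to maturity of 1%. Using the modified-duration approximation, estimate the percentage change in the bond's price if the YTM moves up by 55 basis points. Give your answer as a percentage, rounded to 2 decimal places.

Periodic yield y = 0.01. Modified duration first:
  t   CF        PV=CF/(1+0.01)^t    t·PV
  1        27.50        27.2277        27.2277
  2        27.50        26.9581        53.9163
  3        27.50        26.6912        80.0737
  4        27.50        26.4270       105.7078
  5       527.50       501.8982     2,509.4908
  Σ                    609.2022     2,776.4163
P = 609.2022; D_Mac = 4.55746 yrs; D_mod = 4.55746/(1+0.01) = 4.51234 yrs.
ΔP/P ≈ -D_mod · Δy = -4.51234 × (+0.0055) = -0.024818 = -2.4818%.

-2.48%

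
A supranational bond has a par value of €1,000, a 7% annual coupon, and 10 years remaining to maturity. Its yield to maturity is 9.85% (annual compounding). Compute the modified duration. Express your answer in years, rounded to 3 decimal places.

Periodic yield y = 0.0985. First find Macaulay duration:
  t   CF        PV=CF/(1+0.0985)^t    t·PV
  1        70.00        63.7233        63.7233
  2        70.00        58.0093       116.0187
  3        70.00        52.8078       158.4233
  4        70.00        48.0726       192.2905
  5        70.00        43.7621       218.8103
  6        70.00        39.8380       239.0281
  7        70.00        36.2658       253.8608
  8        70.00        33.0140       264.1116
  9        70.00        30.0537       270.4830
  10    1,070.00       418.1992     4,181.9917
  Σ                    823.7457     5,958.7412
P = 823.7457; Macaulay duration = 5,958.7412 / 823.7457 = 7.23371 years.
Modified duration = D_Mac / (1 + y) = 7.23371 / 1.0985 = 6.58508 years.

6.585 years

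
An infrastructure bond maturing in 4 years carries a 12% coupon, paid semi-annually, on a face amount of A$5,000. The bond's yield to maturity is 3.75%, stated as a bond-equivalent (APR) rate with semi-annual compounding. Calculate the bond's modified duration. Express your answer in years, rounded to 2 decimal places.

3.33 years

Periodic yield y = 0.01875. First find Macaulay duration:
  t   CF        PV=CF/(1+0.01875)^t    t·PV
  1       300.00       294.4785       294.4785
  2       300.00       289.0587       578.1174
  3       300.00       283.7386       851.2157
  4       300.00       278.5164     1,114.0656
  5       300.00       273.3903     1,366.9516
  6       300.00       268.3586     1,610.1516
  7       300.00       263.4195     1,843.9364
  8     5,300.00     4,568.0926    36,544.7405
  Σ                  6,519.0532    44,203.6574
P = 6,519.0532; Macaulay duration = 44,203.6574 / 6,519.0532 = 6.78069 half-year periods = 3.39034 years.
Modified duration = D_Mac / (1 + y) = 3.39034 / 1.01875 = 3.32794 years.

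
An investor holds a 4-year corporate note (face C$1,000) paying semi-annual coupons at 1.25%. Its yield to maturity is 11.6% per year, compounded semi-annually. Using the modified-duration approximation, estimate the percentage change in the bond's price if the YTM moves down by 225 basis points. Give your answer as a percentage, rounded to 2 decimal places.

Periodic yield y = 0.058. Modified duration first:
  t   CF        PV=CF/(1+0.058)^t    t·PV
  1         6.25         5.9074         5.9074
  2         6.25         5.5835        11.1671
  3         6.25         5.2774        15.8323
  4         6.25         4.9881        19.9525
  5         6.25         4.7147        23.5734
  6         6.25         4.4562        26.7373
  7         6.25         4.2119        29.4835
  8     1,006.25       640.9447     5,127.5575
  Σ                    676.0840     5,260.2108
P = 676.0840; D_Mac = 7.78041 half-year periods = 3.89021 yrs; D_mod = 3.89021/(1+0.058) = 3.67694 yrs.
ΔP/P ≈ -D_mod · Δy = -3.67694 × (-0.0225) = +0.082731 = +8.2731%.

+8.27%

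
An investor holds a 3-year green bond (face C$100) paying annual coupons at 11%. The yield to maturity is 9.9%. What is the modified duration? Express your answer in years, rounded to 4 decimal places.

Periodic yield y = 0.099. First find Macaulay duration:
  t   CF        PV=CF/(1+0.099)^t    t·PV
  1        11.00        10.0091        10.0091
  2        11.00         9.1075        18.2149
  3       111.00        83.6238       250.8714
  Σ                    102.7404       279.0954
P = 102.7404; Macaulay duration = 279.0954 / 102.7404 = 2.71651 years.
Modified duration = D_Mac / (1 + y) = 2.71651 / 1.099 = 2.47180 years.

2.4718 years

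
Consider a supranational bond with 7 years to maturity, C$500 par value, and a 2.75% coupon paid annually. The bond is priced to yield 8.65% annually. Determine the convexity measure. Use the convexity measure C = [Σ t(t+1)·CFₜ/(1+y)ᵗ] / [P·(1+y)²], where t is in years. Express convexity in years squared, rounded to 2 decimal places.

41.51

With y = 0.0865:
  t   CF        PV=CF/(1+0.0865)^t    t·PV        t(t+1)·PV
  1        13.75        12.6553        12.6553          25.3106
  2        13.75        11.6478        23.2956          69.8867
  3        13.75        10.7205        32.1614         128.6455
  4        13.75         9.8670        39.4679         197.3394
  5        13.75         9.0814        45.4071         272.4428
  6        13.75         8.3584        50.1505         351.0537
  7       513.75       287.4377     2,012.0639      16,096.5109
  Σ                    349.7681     2,215.2017      17,141.1896
P = 349.7681.
Convexity = Σ t(t+1)·PV / [P·(1+y)²] = 17,141.1896 / (349.7681 × 1.180482) = 41.51465.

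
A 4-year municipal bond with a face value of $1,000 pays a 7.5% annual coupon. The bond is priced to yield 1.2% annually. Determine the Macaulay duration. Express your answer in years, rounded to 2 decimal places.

Periodic yield y = 0.012. Discount each cash flow and weight by its year:
  t   CF        PV=CF/(1+0.012)^t    t·PV
  1        75.00        74.1107        74.1107
  2        75.00        73.2319       146.4638
  3        75.00        72.3635       217.0906
  4     1,075.00     1,024.9116     4,099.6465
  Σ                  1,244.6177     4,537.3115
Price P = Σ PV = 1,244.6177.
Macaulay duration = Σ(t·PV) / P = 4,537.3115 / 1,244.6177 = 3.64555 years.

3.65 years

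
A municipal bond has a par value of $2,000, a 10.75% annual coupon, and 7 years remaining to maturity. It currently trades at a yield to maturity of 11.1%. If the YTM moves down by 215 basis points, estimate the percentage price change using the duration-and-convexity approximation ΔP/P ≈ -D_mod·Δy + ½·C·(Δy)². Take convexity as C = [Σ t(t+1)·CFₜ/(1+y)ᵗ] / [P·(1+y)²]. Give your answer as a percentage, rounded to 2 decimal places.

+10.86%

With y = 0.111:
  t   CF        PV=CF/(1+0.111)^t    t·PV        t(t+1)·PV
  1       215.00       193.5194       193.5194         387.0387
  2       215.00       174.1848       348.3697       1,045.1090
  3       215.00       156.7820       470.3461       1,881.3844
  4       215.00       141.1179       564.4718       2,822.3588
  5       215.00       127.0188       635.0942       3,810.5654
  6       215.00       114.3284       685.9704       4,801.7926
  7     2,215.00     1,060.1695     7,421.1867      59,369.4937
  Σ                  1,967.1209    10,318.9582      74,117.7425
P = 1,967.1209; D_Mac = 5.24572 yrs; D_mod = 4.72162 yrs; C = 30.52552.
Duration effect: -4.72162 × (-0.0215) = +0.101515
Convexity effect: 0.5 × 30.52552 × (-0.0215)² = +0.0070552
ΔP/P ≈ +0.101515 + 0.0070552 = +0.108570 = +10.8570%.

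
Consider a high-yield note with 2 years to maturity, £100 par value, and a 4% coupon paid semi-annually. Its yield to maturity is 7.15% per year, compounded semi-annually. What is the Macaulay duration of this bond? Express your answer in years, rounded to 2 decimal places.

Periodic yield y = 0.03575. Discount each cash flow and weight by its period:
  t   CF        PV=CF/(1+0.03575)^t    t·PV
  1         2.00         1.9310         1.9310
  2         2.00         1.8643         3.7286
  3         2.00         1.8000         5.3999
  4       102.00        88.6299       354.5197
  Σ                     94.2252       365.5792
Price P = Σ PV = 94.2252.
Macaulay duration = Σ(t·PV) / P = 365.5792 / 94.2252 = 3.87985 half-year periods.
In years: 3.87985 / 2 = 1.93992 years.

1.94 years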